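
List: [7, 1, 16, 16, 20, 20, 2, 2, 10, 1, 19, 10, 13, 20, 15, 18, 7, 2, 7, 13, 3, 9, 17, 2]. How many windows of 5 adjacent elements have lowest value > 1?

13

(7, 1, 16, 16, 20) → min 1
(1, 16, 16, 20, 20) → min 1
(16, 16, 20, 20, 2) → min 2  > 1 ✓
(16, 20, 20, 2, 2) → min 2  > 1 ✓
(20, 20, 2, 2, 10) → min 2  > 1 ✓
(20, 2, 2, 10, 1) → min 1
(2, 2, 10, 1, 19) → min 1
(2, 10, 1, 19, 10) → min 1
(10, 1, 19, 10, 13) → min 1
(1, 19, 10, 13, 20) → min 1
(19, 10, 13, 20, 15) → min 10  > 1 ✓
(10, 13, 20, 15, 18) → min 10  > 1 ✓
(13, 20, 15, 18, 7) → min 7  > 1 ✓
(20, 15, 18, 7, 2) → min 2  > 1 ✓
(15, 18, 7, 2, 7) → min 2  > 1 ✓
(18, 7, 2, 7, 13) → min 2  > 1 ✓
(7, 2, 7, 13, 3) → min 2  > 1 ✓
(2, 7, 13, 3, 9) → min 2  > 1 ✓
(7, 13, 3, 9, 17) → min 3  > 1 ✓
(13, 3, 9, 17, 2) → min 2  > 1 ✓
13 windows satisfy the condition.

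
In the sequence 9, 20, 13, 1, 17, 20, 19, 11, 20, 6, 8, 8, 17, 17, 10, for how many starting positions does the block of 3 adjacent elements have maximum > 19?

9 20 13 → max 20  > 19 ✓
20 13 1 → max 20  > 19 ✓
13 1 17 → max 17
1 17 20 → max 20  > 19 ✓
17 20 19 → max 20  > 19 ✓
20 19 11 → max 20  > 19 ✓
19 11 20 → max 20  > 19 ✓
11 20 6 → max 20  > 19 ✓
20 6 8 → max 20  > 19 ✓
6 8 8 → max 8
8 8 17 → max 17
8 17 17 → max 17
17 17 10 → max 17
8 windows satisfy the condition.

8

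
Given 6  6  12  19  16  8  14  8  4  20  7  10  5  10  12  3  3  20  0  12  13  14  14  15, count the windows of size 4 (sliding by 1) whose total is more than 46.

(6, 6, 12, 19) → sum 43
(6, 12, 19, 16) → sum 53  > 46 ✓
(12, 19, 16, 8) → sum 55  > 46 ✓
(19, 16, 8, 14) → sum 57  > 46 ✓
(16, 8, 14, 8) → sum 46
(8, 14, 8, 4) → sum 34
(14, 8, 4, 20) → sum 46
(8, 4, 20, 7) → sum 39
(4, 20, 7, 10) → sum 41
(20, 7, 10, 5) → sum 42
(7, 10, 5, 10) → sum 32
(10, 5, 10, 12) → sum 37
(5, 10, 12, 3) → sum 30
(10, 12, 3, 3) → sum 28
(12, 3, 3, 20) → sum 38
(3, 3, 20, 0) → sum 26
(3, 20, 0, 12) → sum 35
(20, 0, 12, 13) → sum 45
(0, 12, 13, 14) → sum 39
(12, 13, 14, 14) → sum 53  > 46 ✓
(13, 14, 14, 15) → sum 56  > 46 ✓
5 windows satisfy the condition.

5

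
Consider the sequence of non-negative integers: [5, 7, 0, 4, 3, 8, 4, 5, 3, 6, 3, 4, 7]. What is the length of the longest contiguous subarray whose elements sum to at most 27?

[5] sum 5 len 1
[5, 7] sum 12 len 2
[5, 7, 0] sum 12 len 3
[5, 7, 0, 4] sum 16 len 4
[5, 7, 0, 4, 3] sum 19 len 5
[5, 7, 0, 4, 3, 8] sum 27 len 6
[7, 0, 4, 3, 8, 4] sum 26 len 6
[0, 4, 3, 8, 4, 5] sum 24 len 6
[0, 4, 3, 8, 4, 5, 3] sum 27 len 7
[8, 4, 5, 3, 6] sum 26 len 5
[4, 5, 3, 6, 3] sum 21 len 5
[4, 5, 3, 6, 3, 4] sum 25 len 6
[3, 6, 3, 4, 7] sum 23 len 5
Longest length seen: 7.

7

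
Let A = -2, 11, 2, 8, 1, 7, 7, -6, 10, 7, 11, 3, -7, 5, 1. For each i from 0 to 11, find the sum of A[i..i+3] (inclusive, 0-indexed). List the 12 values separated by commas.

19, 22, 18, 23, 9, 18, 18, 22, 31, 14, 12, 2

Sliding a size-4 window across the 15 values:
-2 11 2 8 → sum 19
11 2 8 1 → sum 22
2 8 1 7 → sum 18
8 1 7 7 → sum 23
1 7 7 -6 → sum 9
7 7 -6 10 → sum 18
7 -6 10 7 → sum 18
-6 10 7 11 → sum 22
10 7 11 3 → sum 31
7 11 3 -7 → sum 14
11 3 -7 5 → sum 12
3 -7 5 1 → sum 2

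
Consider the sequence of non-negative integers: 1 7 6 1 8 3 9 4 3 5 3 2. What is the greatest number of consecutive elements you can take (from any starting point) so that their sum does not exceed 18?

add 1: [1] sum 1, len 1
add 7: [1, 7] sum 8, len 2
add 6: [1, 7, 6] sum 14, len 3
add 1: [1, 7, 6, 1] sum 15, len 4
add 8: [6, 1, 8] sum 15, len 3
add 3: [6, 1, 8, 3] sum 18, len 4
add 9: [3, 9] sum 12, len 2
add 4: [3, 9, 4] sum 16, len 3
add 3: [9, 4, 3] sum 16, len 3
add 5: [4, 3, 5] sum 12, len 3
add 3: [4, 3, 5, 3] sum 15, len 4
add 2: [4, 3, 5, 3, 2] sum 17, len 5
Longest length seen: 5.

5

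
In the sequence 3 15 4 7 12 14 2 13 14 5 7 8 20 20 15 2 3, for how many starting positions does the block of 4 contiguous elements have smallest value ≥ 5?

5

(3, 15, 4, 7) → min 3
(15, 4, 7, 12) → min 4
(4, 7, 12, 14) → min 4
(7, 12, 14, 2) → min 2
(12, 14, 2, 13) → min 2
(14, 2, 13, 14) → min 2
(2, 13, 14, 5) → min 2
(13, 14, 5, 7) → min 5  ≥ 5 ✓
(14, 5, 7, 8) → min 5  ≥ 5 ✓
(5, 7, 8, 20) → min 5  ≥ 5 ✓
(7, 8, 20, 20) → min 7  ≥ 5 ✓
(8, 20, 20, 15) → min 8  ≥ 5 ✓
(20, 20, 15, 2) → min 2
(20, 15, 2, 3) → min 2
5 windows satisfy the condition.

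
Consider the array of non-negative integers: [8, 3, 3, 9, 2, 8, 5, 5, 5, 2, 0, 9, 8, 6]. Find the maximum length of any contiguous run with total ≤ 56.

11

[8] sum 8 len 1
[8, 3] sum 11 len 2
[8, 3, 3] sum 14 len 3
[8, 3, 3, 9] sum 23 len 4
[8, 3, 3, 9, 2] sum 25 len 5
[8, 3, 3, 9, 2, 8] sum 33 len 6
[8, 3, 3, 9, 2, 8, 5] sum 38 len 7
[8, 3, 3, 9, 2, 8, 5, 5] sum 43 len 8
[8, 3, 3, 9, 2, 8, 5, 5, 5] sum 48 len 9
[8, 3, 3, 9, 2, 8, 5, 5, 5, 2] sum 50 len 10
[8, 3, 3, 9, 2, 8, 5, 5, 5, 2, 0] sum 50 len 11
[3, 3, 9, 2, 8, 5, 5, 5, 2, 0, 9] sum 51 len 11
[3, 9, 2, 8, 5, 5, 5, 2, 0, 9, 8] sum 56 len 11
[2, 8, 5, 5, 5, 2, 0, 9, 8, 6] sum 50 len 10
Longest length seen: 11.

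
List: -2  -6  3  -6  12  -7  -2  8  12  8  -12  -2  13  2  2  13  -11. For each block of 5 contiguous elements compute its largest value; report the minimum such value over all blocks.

[-2, -6, 3, -6, 12] → max 12
[-6, 3, -6, 12, -7] → max 12
[3, -6, 12, -7, -2] → max 12
[-6, 12, -7, -2, 8] → max 12
[12, -7, -2, 8, 12] → max 12
[-7, -2, 8, 12, 8] → max 12
[-2, 8, 12, 8, -12] → max 12
[8, 12, 8, -12, -2] → max 12
[12, 8, -12, -2, 13] → max 13
[8, -12, -2, 13, 2] → max 13
[-12, -2, 13, 2, 2] → max 13
[-2, 13, 2, 2, 13] → max 13
[13, 2, 2, 13, -11] → max 13
Minimum of these is 12.

12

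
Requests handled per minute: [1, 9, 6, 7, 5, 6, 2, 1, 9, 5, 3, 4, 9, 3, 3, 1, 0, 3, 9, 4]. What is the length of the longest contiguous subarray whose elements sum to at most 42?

11

add 1: [1] sum 1, len 1
add 9: [1, 9] sum 10, len 2
add 6: [1, 9, 6] sum 16, len 3
add 7: [1, 9, 6, 7] sum 23, len 4
add 5: [1, 9, 6, 7, 5] sum 28, len 5
add 6: [1, 9, 6, 7, 5, 6] sum 34, len 6
add 2: [1, 9, 6, 7, 5, 6, 2] sum 36, len 7
add 1: [1, 9, 6, 7, 5, 6, 2, 1] sum 37, len 8
add 9: [6, 7, 5, 6, 2, 1, 9] sum 36, len 7
add 5: [6, 7, 5, 6, 2, 1, 9, 5] sum 41, len 8
add 3: [7, 5, 6, 2, 1, 9, 5, 3] sum 38, len 8
add 4: [7, 5, 6, 2, 1, 9, 5, 3, 4] sum 42, len 9
add 9: [6, 2, 1, 9, 5, 3, 4, 9] sum 39, len 8
add 3: [6, 2, 1, 9, 5, 3, 4, 9, 3] sum 42, len 9
add 3: [2, 1, 9, 5, 3, 4, 9, 3, 3] sum 39, len 9
add 1: [2, 1, 9, 5, 3, 4, 9, 3, 3, 1] sum 40, len 10
add 0: [2, 1, 9, 5, 3, 4, 9, 3, 3, 1, 0] sum 40, len 11
add 3: [1, 9, 5, 3, 4, 9, 3, 3, 1, 0, 3] sum 41, len 11
add 9: [5, 3, 4, 9, 3, 3, 1, 0, 3, 9] sum 40, len 10
add 4: [3, 4, 9, 3, 3, 1, 0, 3, 9, 4] sum 39, len 10
Longest length seen: 11.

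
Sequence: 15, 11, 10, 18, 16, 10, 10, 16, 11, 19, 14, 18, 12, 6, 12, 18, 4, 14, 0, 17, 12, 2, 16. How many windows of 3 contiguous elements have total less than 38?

14

(15, 11, 10) → sum 36  < 38 ✓
(11, 10, 18) → sum 39
(10, 18, 16) → sum 44
(18, 16, 10) → sum 44
(16, 10, 10) → sum 36  < 38 ✓
(10, 10, 16) → sum 36  < 38 ✓
(10, 16, 11) → sum 37  < 38 ✓
(16, 11, 19) → sum 46
(11, 19, 14) → sum 44
(19, 14, 18) → sum 51
(14, 18, 12) → sum 44
(18, 12, 6) → sum 36  < 38 ✓
(12, 6, 12) → sum 30  < 38 ✓
(6, 12, 18) → sum 36  < 38 ✓
(12, 18, 4) → sum 34  < 38 ✓
(18, 4, 14) → sum 36  < 38 ✓
(4, 14, 0) → sum 18  < 38 ✓
(14, 0, 17) → sum 31  < 38 ✓
(0, 17, 12) → sum 29  < 38 ✓
(17, 12, 2) → sum 31  < 38 ✓
(12, 2, 16) → sum 30  < 38 ✓
14 windows satisfy the condition.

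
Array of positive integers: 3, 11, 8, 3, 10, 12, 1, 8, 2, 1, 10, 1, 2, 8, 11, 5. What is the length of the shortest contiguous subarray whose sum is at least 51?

7

add 3: running sum 3 < 51
add 11: running sum 14 < 51
add 8: running sum 22 < 51
add 3: running sum 25 < 51
add 10: running sum 35 < 51
add 12: running sum 47 < 51
add 1: running sum 48 < 51
add 8: shortest ending here [11, 8, 3, 10, 12, 1, 8] sum 53, len 7
add 2: shortest ending here [11, 8, 3, 10, 12, 1, 8, 2] sum 55, len 8
add 1: shortest ending here [11, 8, 3, 10, 12, 1, 8, 2, 1] sum 56, len 9
add 10: shortest ending here [8, 3, 10, 12, 1, 8, 2, 1, 10] sum 55, len 9
add 1: shortest ending here [8, 3, 10, 12, 1, 8, 2, 1, 10, 1] sum 56, len 10
add 2: shortest ending here [8, 3, 10, 12, 1, 8, 2, 1, 10, 1, 2] sum 58, len 11
add 8: shortest ending here [10, 12, 1, 8, 2, 1, 10, 1, 2, 8] sum 55, len 10
add 11: shortest ending here [12, 1, 8, 2, 1, 10, 1, 2, 8, 11] sum 56, len 10
add 5: shortest ending here [12, 1, 8, 2, 1, 10, 1, 2, 8, 11, 5] sum 61, len 11
Shortest qualifying length: 7.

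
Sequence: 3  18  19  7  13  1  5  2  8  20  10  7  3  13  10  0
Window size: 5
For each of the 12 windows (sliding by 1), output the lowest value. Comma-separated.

Sliding a size-5 window across the 16 values:
[3, 18, 19, 7, 13] → min 3
[18, 19, 7, 13, 1] → min 1
[19, 7, 13, 1, 5] → min 1
[7, 13, 1, 5, 2] → min 1
[13, 1, 5, 2, 8] → min 1
[1, 5, 2, 8, 20] → min 1
[5, 2, 8, 20, 10] → min 2
[2, 8, 20, 10, 7] → min 2
[8, 20, 10, 7, 3] → min 3
[20, 10, 7, 3, 13] → min 3
[10, 7, 3, 13, 10] → min 3
[7, 3, 13, 10, 0] → min 0

3, 1, 1, 1, 1, 1, 2, 2, 3, 3, 3, 0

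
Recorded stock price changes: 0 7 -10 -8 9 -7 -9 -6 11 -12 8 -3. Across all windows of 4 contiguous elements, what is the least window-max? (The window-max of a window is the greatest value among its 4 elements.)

(0, 7, -10, -8) → max 7
(7, -10, -8, 9) → max 9
(-10, -8, 9, -7) → max 9
(-8, 9, -7, -9) → max 9
(9, -7, -9, -6) → max 9
(-7, -9, -6, 11) → max 11
(-9, -6, 11, -12) → max 11
(-6, 11, -12, 8) → max 11
(11, -12, 8, -3) → max 11
Least of these is 7.

7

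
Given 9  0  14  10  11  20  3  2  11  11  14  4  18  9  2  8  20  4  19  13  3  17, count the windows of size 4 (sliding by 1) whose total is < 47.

14

(9, 0, 14, 10) → sum 33  < 47 ✓
(0, 14, 10, 11) → sum 35  < 47 ✓
(14, 10, 11, 20) → sum 55
(10, 11, 20, 3) → sum 44  < 47 ✓
(11, 20, 3, 2) → sum 36  < 47 ✓
(20, 3, 2, 11) → sum 36  < 47 ✓
(3, 2, 11, 11) → sum 27  < 47 ✓
(2, 11, 11, 14) → sum 38  < 47 ✓
(11, 11, 14, 4) → sum 40  < 47 ✓
(11, 14, 4, 18) → sum 47
(14, 4, 18, 9) → sum 45  < 47 ✓
(4, 18, 9, 2) → sum 33  < 47 ✓
(18, 9, 2, 8) → sum 37  < 47 ✓
(9, 2, 8, 20) → sum 39  < 47 ✓
(2, 8, 20, 4) → sum 34  < 47 ✓
(8, 20, 4, 19) → sum 51
(20, 4, 19, 13) → sum 56
(4, 19, 13, 3) → sum 39  < 47 ✓
(19, 13, 3, 17) → sum 52
14 windows satisfy the condition.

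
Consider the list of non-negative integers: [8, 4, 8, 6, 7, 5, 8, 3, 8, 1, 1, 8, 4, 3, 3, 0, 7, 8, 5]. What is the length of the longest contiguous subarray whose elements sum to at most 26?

→ 8: sum 8, len 1
→ 4: sum 12, len 2
→ 8: sum 20, len 3
→ 6: sum 26, len 4
→ 7 (dropped 8): sum 25, len 4
→ 5 (dropped 4): sum 26, len 4
→ 8 (dropped 8): sum 26, len 4
→ 3 (dropped 6): sum 23, len 4
→ 8 (dropped 7): sum 24, len 4
→ 1: sum 25, len 5
→ 1: sum 26, len 6
→ 8 (dropped 5, 8): sum 21, len 5
→ 4: sum 25, len 6
→ 3 (dropped 3): sum 25, len 6
→ 3 (dropped 8): sum 20, len 6
→ 0: sum 20, len 7
→ 7 (dropped 1): sum 26, len 7
→ 8 (dropped 1, 8): sum 25, len 6
→ 5 (dropped 4): sum 26, len 6
Longest length seen: 7.

7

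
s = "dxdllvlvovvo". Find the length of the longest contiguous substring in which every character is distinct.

add d: [d] len 1
add x: [d, x] len 2
add d (repeat d, move left end past it): [x, d] len 2
add l: [x, d, l] len 3
add l (repeat l, move left end past it): [l] len 1
add v: [l, v] len 2
add l (repeat l, move left end past it): [v, l] len 2
add v (repeat v, move left end past it): [l, v] len 2
add o: [l, v, o] len 3
add v (repeat v, move left end past it): [o, v] len 2
add v (repeat v, move left end past it): [v] len 1
add o: [v, o] len 2
Longest all-distinct length: 3.

3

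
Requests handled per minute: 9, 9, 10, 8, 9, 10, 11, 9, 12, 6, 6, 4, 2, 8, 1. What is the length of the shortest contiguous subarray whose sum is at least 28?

add 9: running sum 9 < 28
add 9: running sum 18 < 28
end 2: [9, 9, 10] sum 28, len 3
end 3: [9, 9, 10, 8] sum 36, len 4
end 4: [9, 10, 8, 9] sum 36, len 4
end 5: [10, 8, 9, 10] sum 37, len 4
end 6: [9, 10, 11] sum 30, len 3
end 7: [10, 11, 9] sum 30, len 3
end 8: [11, 9, 12] sum 32, len 3
end 9: [11, 9, 12, 6] sum 38, len 4
end 10: [9, 12, 6, 6] sum 33, len 4
end 11: [12, 6, 6, 4] sum 28, len 4
end 12: [12, 6, 6, 4, 2] sum 30, len 5
end 13: [12, 6, 6, 4, 2, 8] sum 38, len 6
end 14: [12, 6, 6, 4, 2, 8, 1] sum 39, len 7
Shortest qualifying length: 3.

3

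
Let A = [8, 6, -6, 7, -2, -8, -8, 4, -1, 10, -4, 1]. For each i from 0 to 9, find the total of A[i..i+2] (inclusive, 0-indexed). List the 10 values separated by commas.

[8, 6, -6] → sum 8
[6, -6, 7] → sum 7
[-6, 7, -2] → sum -1
[7, -2, -8] → sum -3
[-2, -8, -8] → sum -18
[-8, -8, 4] → sum -12
[-8, 4, -1] → sum -5
[4, -1, 10] → sum 13
[-1, 10, -4] → sum 5
[10, -4, 1] → sum 7

8, 7, -1, -3, -18, -12, -5, 13, 5, 7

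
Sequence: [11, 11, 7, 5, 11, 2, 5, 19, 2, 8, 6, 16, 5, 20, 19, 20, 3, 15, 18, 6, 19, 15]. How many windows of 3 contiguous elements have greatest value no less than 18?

[11, 11, 7] → max 11
[11, 7, 5] → max 11
[7, 5, 11] → max 11
[5, 11, 2] → max 11
[11, 2, 5] → max 11
[2, 5, 19] → max 19  ≥ 18 ✓
[5, 19, 2] → max 19  ≥ 18 ✓
[19, 2, 8] → max 19  ≥ 18 ✓
[2, 8, 6] → max 8
[8, 6, 16] → max 16
[6, 16, 5] → max 16
[16, 5, 20] → max 20  ≥ 18 ✓
[5, 20, 19] → max 20  ≥ 18 ✓
[20, 19, 20] → max 20  ≥ 18 ✓
[19, 20, 3] → max 20  ≥ 18 ✓
[20, 3, 15] → max 20  ≥ 18 ✓
[3, 15, 18] → max 18  ≥ 18 ✓
[15, 18, 6] → max 18  ≥ 18 ✓
[18, 6, 19] → max 19  ≥ 18 ✓
[6, 19, 15] → max 19  ≥ 18 ✓
12 windows satisfy the condition.

12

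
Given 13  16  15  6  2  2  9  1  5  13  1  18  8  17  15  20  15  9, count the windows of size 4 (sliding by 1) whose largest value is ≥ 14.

13 16 15 6 → max 16  ≥ 14 ✓
16 15 6 2 → max 16  ≥ 14 ✓
15 6 2 2 → max 15  ≥ 14 ✓
6 2 2 9 → max 9
2 2 9 1 → max 9
2 9 1 5 → max 9
9 1 5 13 → max 13
1 5 13 1 → max 13
5 13 1 18 → max 18  ≥ 14 ✓
13 1 18 8 → max 18  ≥ 14 ✓
1 18 8 17 → max 18  ≥ 14 ✓
18 8 17 15 → max 18  ≥ 14 ✓
8 17 15 20 → max 20  ≥ 14 ✓
17 15 20 15 → max 20  ≥ 14 ✓
15 20 15 9 → max 20  ≥ 14 ✓
10 windows satisfy the condition.

10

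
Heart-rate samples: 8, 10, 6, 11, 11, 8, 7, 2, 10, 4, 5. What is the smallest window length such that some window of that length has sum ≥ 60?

Extend right; whenever the sum reaches 60, record the length and shrink from the left:
add 8: running sum 8 < 60
add 10: running sum 18 < 60
add 6: running sum 24 < 60
add 11: running sum 35 < 60
add 11: running sum 46 < 60
add 8: running sum 54 < 60
add 7: shortest ending here [8, 10, 6, 11, 11, 8, 7] sum 61, len 7
add 2: shortest ending here [8, 10, 6, 11, 11, 8, 7, 2] sum 63, len 8
add 10: shortest ending here [10, 6, 11, 11, 8, 7, 2, 10] sum 65, len 8
add 4: shortest ending here [10, 6, 11, 11, 8, 7, 2, 10, 4] sum 69, len 9
add 5: shortest ending here [6, 11, 11, 8, 7, 2, 10, 4, 5] sum 64, len 9
Shortest qualifying length: 7.

7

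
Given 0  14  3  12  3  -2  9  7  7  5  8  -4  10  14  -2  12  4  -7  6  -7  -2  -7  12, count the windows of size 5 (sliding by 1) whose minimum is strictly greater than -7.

0 14 3 12 3 → min 0  > -7 ✓
14 3 12 3 -2 → min -2  > -7 ✓
3 12 3 -2 9 → min -2  > -7 ✓
12 3 -2 9 7 → min -2  > -7 ✓
3 -2 9 7 7 → min -2  > -7 ✓
-2 9 7 7 5 → min -2  > -7 ✓
9 7 7 5 8 → min 5  > -7 ✓
7 7 5 8 -4 → min -4  > -7 ✓
7 5 8 -4 10 → min -4  > -7 ✓
5 8 -4 10 14 → min -4  > -7 ✓
8 -4 10 14 -2 → min -4  > -7 ✓
-4 10 14 -2 12 → min -4  > -7 ✓
10 14 -2 12 4 → min -2  > -7 ✓
14 -2 12 4 -7 → min -7
-2 12 4 -7 6 → min -7
12 4 -7 6 -7 → min -7
4 -7 6 -7 -2 → min -7
-7 6 -7 -2 -7 → min -7
6 -7 -2 -7 12 → min -7
13 windows satisfy the condition.

13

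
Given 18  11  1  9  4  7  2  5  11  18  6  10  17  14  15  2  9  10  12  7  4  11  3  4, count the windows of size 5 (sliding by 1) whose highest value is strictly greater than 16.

9

18 11 1 9 4 → max 18  > 16 ✓
11 1 9 4 7 → max 11
1 9 4 7 2 → max 9
9 4 7 2 5 → max 9
4 7 2 5 11 → max 11
7 2 5 11 18 → max 18  > 16 ✓
2 5 11 18 6 → max 18  > 16 ✓
5 11 18 6 10 → max 18  > 16 ✓
11 18 6 10 17 → max 18  > 16 ✓
18 6 10 17 14 → max 18  > 16 ✓
6 10 17 14 15 → max 17  > 16 ✓
10 17 14 15 2 → max 17  > 16 ✓
17 14 15 2 9 → max 17  > 16 ✓
14 15 2 9 10 → max 15
15 2 9 10 12 → max 15
2 9 10 12 7 → max 12
9 10 12 7 4 → max 12
10 12 7 4 11 → max 12
12 7 4 11 3 → max 12
7 4 11 3 4 → max 11
9 windows satisfy the condition.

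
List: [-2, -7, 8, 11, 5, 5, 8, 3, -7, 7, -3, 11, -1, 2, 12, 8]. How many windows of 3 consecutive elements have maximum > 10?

-2 -7 8 → max 8
-7 8 11 → max 11  > 10 ✓
8 11 5 → max 11  > 10 ✓
11 5 5 → max 11  > 10 ✓
5 5 8 → max 8
5 8 3 → max 8
8 3 -7 → max 8
3 -7 7 → max 7
-7 7 -3 → max 7
7 -3 11 → max 11  > 10 ✓
-3 11 -1 → max 11  > 10 ✓
11 -1 2 → max 11  > 10 ✓
-1 2 12 → max 12  > 10 ✓
2 12 8 → max 12  > 10 ✓
8 windows satisfy the condition.

8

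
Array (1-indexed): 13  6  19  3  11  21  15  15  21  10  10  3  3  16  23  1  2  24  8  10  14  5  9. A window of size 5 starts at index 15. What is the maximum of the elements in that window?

24

Elements at indices 15..19: 23, 1, 2, 24, 8
max(23, 1, 2, 24, 8) = 24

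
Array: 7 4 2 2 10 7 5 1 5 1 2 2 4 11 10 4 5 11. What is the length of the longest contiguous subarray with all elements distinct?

[7] len 1
[7, 4] len 2
[7, 4, 2] len 3
[2] len 1
[2, 10] len 2
[2, 10, 7] len 3
[2, 10, 7, 5] len 4
[2, 10, 7, 5, 1] len 5
[1, 5] len 2
[5, 1] len 2
[5, 1, 2] len 3
[2] len 1
[2, 4] len 2
[2, 4, 11] len 3
[2, 4, 11, 10] len 4
[11, 10, 4] len 3
[11, 10, 4, 5] len 4
[10, 4, 5, 11] len 4
Longest all-distinct length: 5.

5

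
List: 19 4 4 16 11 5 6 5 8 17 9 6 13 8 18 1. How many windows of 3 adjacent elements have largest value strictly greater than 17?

3

19 4 4 → max 19  > 17 ✓
4 4 16 → max 16
4 16 11 → max 16
16 11 5 → max 16
11 5 6 → max 11
5 6 5 → max 6
6 5 8 → max 8
5 8 17 → max 17
8 17 9 → max 17
17 9 6 → max 17
9 6 13 → max 13
6 13 8 → max 13
13 8 18 → max 18  > 17 ✓
8 18 1 → max 18  > 17 ✓
3 windows satisfy the condition.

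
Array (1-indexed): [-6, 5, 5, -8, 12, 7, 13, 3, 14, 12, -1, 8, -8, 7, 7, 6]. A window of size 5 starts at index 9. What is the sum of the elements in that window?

Elements at indices 9..13: 14, 12, -1, 8, -8
sum(14, 12, -1, 8, -8) = 25

25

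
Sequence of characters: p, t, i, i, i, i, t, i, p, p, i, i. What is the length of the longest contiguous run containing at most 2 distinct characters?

7

Extend right; when distinct count exceeds 2, shrink from the left:
add p: window [p] (1 distinct), len 1
add t: window [p, t] (2 distinct), len 2
add i: window [t, i] (2 distinct), len 2
add i: window [t, i, i] (2 distinct), len 3
add i: window [t, i, i, i] (2 distinct), len 4
add i: window [t, i, i, i, i] (2 distinct), len 5
add t: window [t, i, i, i, i, t] (2 distinct), len 6
add i: window [t, i, i, i, i, t, i] (2 distinct), len 7
add p: window [i, p] (2 distinct), len 2
add p: window [i, p, p] (2 distinct), len 3
add i: window [i, p, p, i] (2 distinct), len 4
add i: window [i, p, p, i, i] (2 distinct), len 5
Longest length with ≤2 distinct: 7.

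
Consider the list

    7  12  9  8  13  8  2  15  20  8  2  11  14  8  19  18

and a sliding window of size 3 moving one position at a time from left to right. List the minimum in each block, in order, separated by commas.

Sliding a size-3 window across the 16 values:
7 12 9 → min 7
12 9 8 → min 8
9 8 13 → min 8
8 13 8 → min 8
13 8 2 → min 2
8 2 15 → min 2
2 15 20 → min 2
15 20 8 → min 8
20 8 2 → min 2
8 2 11 → min 2
2 11 14 → min 2
11 14 8 → min 8
14 8 19 → min 8
8 19 18 → min 8

7, 8, 8, 8, 2, 2, 2, 8, 2, 2, 2, 8, 8, 8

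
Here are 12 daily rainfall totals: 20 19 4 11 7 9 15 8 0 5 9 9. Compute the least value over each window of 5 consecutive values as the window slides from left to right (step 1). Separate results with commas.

4, 4, 4, 7, 0, 0, 0, 0

[20, 19, 4, 11, 7] → min 4
[19, 4, 11, 7, 9] → min 4
[4, 11, 7, 9, 15] → min 4
[11, 7, 9, 15, 8] → min 7
[7, 9, 15, 8, 0] → min 0
[9, 15, 8, 0, 5] → min 0
[15, 8, 0, 5, 9] → min 0
[8, 0, 5, 9, 9] → min 0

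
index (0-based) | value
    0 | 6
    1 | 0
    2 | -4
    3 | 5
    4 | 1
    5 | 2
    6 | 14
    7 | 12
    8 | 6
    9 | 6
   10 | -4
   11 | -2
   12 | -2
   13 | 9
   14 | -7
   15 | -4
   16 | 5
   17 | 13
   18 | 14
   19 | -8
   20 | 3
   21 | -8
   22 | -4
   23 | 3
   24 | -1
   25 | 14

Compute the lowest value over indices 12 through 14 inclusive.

Elements at indices 12..14: -2, 9, -7
min(-2, 9, -7) = -7

-7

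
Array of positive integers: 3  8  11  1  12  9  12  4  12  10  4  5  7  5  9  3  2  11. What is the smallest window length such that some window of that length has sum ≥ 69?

add 3: running sum 3 < 69
add 8: running sum 11 < 69
add 11: running sum 22 < 69
add 1: running sum 23 < 69
add 12: running sum 35 < 69
add 9: running sum 44 < 69
add 12: running sum 56 < 69
add 4: running sum 60 < 69
end 8: [8, 11, 1, 12, 9, 12, 4, 12] sum 69, len 8
end 9: [11, 1, 12, 9, 12, 4, 12, 10] sum 71, len 8
end 10: [11, 1, 12, 9, 12, 4, 12, 10, 4] sum 75, len 9
end 11: [1, 12, 9, 12, 4, 12, 10, 4, 5] sum 69, len 9
end 12: [12, 9, 12, 4, 12, 10, 4, 5, 7] sum 75, len 9
end 13: [12, 9, 12, 4, 12, 10, 4, 5, 7, 5] sum 80, len 10
end 14: [9, 12, 4, 12, 10, 4, 5, 7, 5, 9] sum 77, len 10
end 15: [12, 4, 12, 10, 4, 5, 7, 5, 9, 3] sum 71, len 10
end 16: [12, 4, 12, 10, 4, 5, 7, 5, 9, 3, 2] sum 73, len 11
end 17: [4, 12, 10, 4, 5, 7, 5, 9, 3, 2, 11] sum 72, len 11
Shortest qualifying length: 8.

8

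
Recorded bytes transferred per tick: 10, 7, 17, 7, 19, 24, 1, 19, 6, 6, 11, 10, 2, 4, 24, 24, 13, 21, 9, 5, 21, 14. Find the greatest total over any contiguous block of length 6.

96

Each size-6 window and its sum:
10 7 17 7 19 24 → sum 84
7 17 7 19 24 1 → sum 75
17 7 19 24 1 19 → sum 87
7 19 24 1 19 6 → sum 76
19 24 1 19 6 6 → sum 75
24 1 19 6 6 11 → sum 67
1 19 6 6 11 10 → sum 53
19 6 6 11 10 2 → sum 54
6 6 11 10 2 4 → sum 39
6 11 10 2 4 24 → sum 57
11 10 2 4 24 24 → sum 75
10 2 4 24 24 13 → sum 77
2 4 24 24 13 21 → sum 88
4 24 24 13 21 9 → sum 95
24 24 13 21 9 5 → sum 96
24 13 21 9 5 21 → sum 93
13 21 9 5 21 14 → sum 83
Greatest of these is 96.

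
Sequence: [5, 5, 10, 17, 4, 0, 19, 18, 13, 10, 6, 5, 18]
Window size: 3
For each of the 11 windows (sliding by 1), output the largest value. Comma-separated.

5 5 10 → max 10
5 10 17 → max 17
10 17 4 → max 17
17 4 0 → max 17
4 0 19 → max 19
0 19 18 → max 19
19 18 13 → max 19
18 13 10 → max 18
13 10 6 → max 13
10 6 5 → max 10
6 5 18 → max 18

10, 17, 17, 17, 19, 19, 19, 18, 13, 10, 18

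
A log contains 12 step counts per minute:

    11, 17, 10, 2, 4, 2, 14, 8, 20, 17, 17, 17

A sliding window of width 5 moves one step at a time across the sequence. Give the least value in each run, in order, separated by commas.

Sliding a size-5 window across the 12 values:
[11, 17, 10, 2, 4] → min 2
[17, 10, 2, 4, 2] → min 2
[10, 2, 4, 2, 14] → min 2
[2, 4, 2, 14, 8] → min 2
[4, 2, 14, 8, 20] → min 2
[2, 14, 8, 20, 17] → min 2
[14, 8, 20, 17, 17] → min 8
[8, 20, 17, 17, 17] → min 8

2, 2, 2, 2, 2, 2, 8, 8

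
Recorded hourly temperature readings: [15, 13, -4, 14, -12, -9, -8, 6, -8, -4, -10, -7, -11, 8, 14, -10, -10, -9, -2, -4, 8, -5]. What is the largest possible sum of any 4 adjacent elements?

Window sums for each of the 19 positions:
(15, 13, -4, 14) → sum 38
(13, -4, 14, -12) → sum 11
(-4, 14, -12, -9) → sum -11
(14, -12, -9, -8) → sum -15
(-12, -9, -8, 6) → sum -23
(-9, -8, 6, -8) → sum -19
(-8, 6, -8, -4) → sum -14
(6, -8, -4, -10) → sum -16
(-8, -4, -10, -7) → sum -29
(-4, -10, -7, -11) → sum -32
(-10, -7, -11, 8) → sum -20
(-7, -11, 8, 14) → sum 4
(-11, 8, 14, -10) → sum 1
(8, 14, -10, -10) → sum 2
(14, -10, -10, -9) → sum -15
(-10, -10, -9, -2) → sum -31
(-10, -9, -2, -4) → sum -25
(-9, -2, -4, 8) → sum -7
(-2, -4, 8, -5) → sum -3
Largest of these is 38.

38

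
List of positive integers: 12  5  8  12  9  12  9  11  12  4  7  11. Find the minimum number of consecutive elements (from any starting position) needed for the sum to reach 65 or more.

Extend right; whenever the sum reaches 65, record the length and shrink from the left:
add 12: running sum 12 < 65
add 5: running sum 17 < 65
add 8: running sum 25 < 65
add 12: running sum 37 < 65
add 9: running sum 46 < 65
add 12: running sum 58 < 65
end 6: [12, 5, 8, 12, 9, 12, 9] sum 67, len 7
end 7: [5, 8, 12, 9, 12, 9, 11] sum 66, len 7
end 8: [12, 9, 12, 9, 11, 12] sum 65, len 6
end 9: [12, 9, 12, 9, 11, 12, 4] sum 69, len 7
end 10: [12, 9, 12, 9, 11, 12, 4, 7] sum 76, len 8
end 11: [12, 9, 11, 12, 4, 7, 11] sum 66, len 7
Shortest qualifying length: 6.

6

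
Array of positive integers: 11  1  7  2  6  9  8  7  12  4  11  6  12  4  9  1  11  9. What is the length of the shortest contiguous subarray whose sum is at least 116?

16

add 11: running sum 11 < 116
add 1: running sum 12 < 116
add 7: running sum 19 < 116
add 2: running sum 21 < 116
add 6: running sum 27 < 116
add 9: running sum 36 < 116
add 8: running sum 44 < 116
add 7: running sum 51 < 116
add 12: running sum 63 < 116
add 4: running sum 67 < 116
add 11: running sum 78 < 116
add 6: running sum 84 < 116
add 12: running sum 96 < 116
add 4: running sum 100 < 116
add 9: running sum 109 < 116
add 1: running sum 110 < 116
end 16: [11, 1, 7, 2, 6, 9, 8, 7, 12, 4, 11, 6, 12, 4, 9, 1, 11] sum 121, len 17
end 17: [7, 2, 6, 9, 8, 7, 12, 4, 11, 6, 12, 4, 9, 1, 11, 9] sum 118, len 16
Shortest qualifying length: 16.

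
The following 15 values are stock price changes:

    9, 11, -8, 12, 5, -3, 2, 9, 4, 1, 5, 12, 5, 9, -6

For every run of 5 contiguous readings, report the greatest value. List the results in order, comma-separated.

12, 12, 12, 12, 9, 9, 9, 12, 12, 12, 12

9 11 -8 12 5 → max 12
11 -8 12 5 -3 → max 12
-8 12 5 -3 2 → max 12
12 5 -3 2 9 → max 12
5 -3 2 9 4 → max 9
-3 2 9 4 1 → max 9
2 9 4 1 5 → max 9
9 4 1 5 12 → max 12
4 1 5 12 5 → max 12
1 5 12 5 9 → max 12
5 12 5 9 -6 → max 12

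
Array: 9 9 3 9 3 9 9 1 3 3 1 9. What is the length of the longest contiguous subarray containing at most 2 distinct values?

[9] 1 distinct, len 1
[9, 9] 1 distinct, len 2
[9, 9, 3] 2 distinct, len 3
[9, 9, 3, 9] 2 distinct, len 4
[9, 9, 3, 9, 3] 2 distinct, len 5
[9, 9, 3, 9, 3, 9] 2 distinct, len 6
[9, 9, 3, 9, 3, 9, 9] 2 distinct, len 7
[9, 9, 1] 2 distinct, len 3
[1, 3] 2 distinct, len 2
[1, 3, 3] 2 distinct, len 3
[1, 3, 3, 1] 2 distinct, len 4
[1, 9] 2 distinct, len 2
Longest length with ≤2 distinct: 7.

7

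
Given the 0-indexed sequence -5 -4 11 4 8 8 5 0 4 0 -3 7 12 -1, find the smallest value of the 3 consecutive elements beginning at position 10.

-3

Elements at indices 10..12: -3, 7, 12
min(-3, 7, 12) = -3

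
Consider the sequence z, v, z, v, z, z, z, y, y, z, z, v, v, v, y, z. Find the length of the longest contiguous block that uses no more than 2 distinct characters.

add z: window [z] (1 distinct), len 1
add v: window [z, v] (2 distinct), len 2
add z: window [z, v, z] (2 distinct), len 3
add v: window [z, v, z, v] (2 distinct), len 4
add z: window [z, v, z, v, z] (2 distinct), len 5
add z: window [z, v, z, v, z, z] (2 distinct), len 6
add z: window [z, v, z, v, z, z, z] (2 distinct), len 7
add y: window [z, z, z, y] (2 distinct), len 4
add y: window [z, z, z, y, y] (2 distinct), len 5
add z: window [z, z, z, y, y, z] (2 distinct), len 6
add z: window [z, z, z, y, y, z, z] (2 distinct), len 7
add v: window [z, z, v] (2 distinct), len 3
add v: window [z, z, v, v] (2 distinct), len 4
add v: window [z, z, v, v, v] (2 distinct), len 5
add y: window [v, v, v, y] (2 distinct), len 4
add z: window [y, z] (2 distinct), len 2
Longest length with ≤2 distinct: 7.

7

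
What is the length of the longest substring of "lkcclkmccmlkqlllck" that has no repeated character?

5

add l: [l] len 1
add k: [l, k] len 2
add c: [l, k, c] len 3
add c (repeat c, move left end past it): [c] len 1
add l: [c, l] len 2
add k: [c, l, k] len 3
add m: [c, l, k, m] len 4
add c (repeat c, move left end past it): [l, k, m, c] len 4
add c (repeat c, move left end past it): [c] len 1
add m: [c, m] len 2
add l: [c, m, l] len 3
add k: [c, m, l, k] len 4
add q: [c, m, l, k, q] len 5
add l (repeat l, move left end past it): [k, q, l] len 3
add l (repeat l, move left end past it): [l] len 1
add l (repeat l, move left end past it): [l] len 1
add c: [l, c] len 2
add k: [l, c, k] len 3
Longest all-distinct length: 5.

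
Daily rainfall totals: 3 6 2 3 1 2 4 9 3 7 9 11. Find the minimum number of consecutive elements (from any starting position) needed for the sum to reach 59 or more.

add 3: running sum 3 < 59
add 6: running sum 9 < 59
add 2: running sum 11 < 59
add 3: running sum 14 < 59
add 1: running sum 15 < 59
add 2: running sum 17 < 59
add 4: running sum 21 < 59
add 9: running sum 30 < 59
add 3: running sum 33 < 59
add 7: running sum 40 < 59
add 9: running sum 49 < 59
add 11: shortest ending here [3, 6, 2, 3, 1, 2, 4, 9, 3, 7, 9, 11] sum 60, len 12
Shortest qualifying length: 12.

12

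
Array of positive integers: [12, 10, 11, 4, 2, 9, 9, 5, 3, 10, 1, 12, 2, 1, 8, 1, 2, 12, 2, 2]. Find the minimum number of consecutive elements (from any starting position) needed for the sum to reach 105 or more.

18

add 12: running sum 12 < 105
add 10: running sum 22 < 105
add 11: running sum 33 < 105
add 4: running sum 37 < 105
add 2: running sum 39 < 105
add 9: running sum 48 < 105
add 9: running sum 57 < 105
add 5: running sum 62 < 105
add 3: running sum 65 < 105
add 10: running sum 75 < 105
add 1: running sum 76 < 105
add 12: running sum 88 < 105
add 2: running sum 90 < 105
add 1: running sum 91 < 105
add 8: running sum 99 < 105
add 1: running sum 100 < 105
add 2: running sum 102 < 105
add 12: shortest ending here [12, 10, 11, 4, 2, 9, 9, 5, 3, 10, 1, 12, 2, 1, 8, 1, 2, 12] sum 114, len 18
add 2: shortest ending here [12, 10, 11, 4, 2, 9, 9, 5, 3, 10, 1, 12, 2, 1, 8, 1, 2, 12, 2] sum 116, len 19
add 2: shortest ending here [10, 11, 4, 2, 9, 9, 5, 3, 10, 1, 12, 2, 1, 8, 1, 2, 12, 2, 2] sum 106, len 19
Shortest qualifying length: 18.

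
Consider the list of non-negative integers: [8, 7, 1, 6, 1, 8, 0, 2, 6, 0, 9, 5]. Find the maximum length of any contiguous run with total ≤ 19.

→ 8: sum 8, len 1
→ 7: sum 15, len 2
→ 1: sum 16, len 3
→ 6 (dropped 8): sum 14, len 3
→ 1: sum 15, len 4
→ 8 (dropped 7): sum 16, len 4
→ 0: sum 16, len 5
→ 2: sum 18, len 6
→ 6 (dropped 1, 6): sum 17, len 5
→ 0: sum 17, len 6
→ 9 (dropped 1, 8): sum 17, len 5
→ 5 (dropped 0, 2, 6): sum 14, len 3
Longest length seen: 6.

6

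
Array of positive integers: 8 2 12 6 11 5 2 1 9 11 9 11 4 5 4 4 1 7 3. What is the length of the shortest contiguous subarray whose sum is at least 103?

Extend right; whenever the sum reaches 103, record the length and shrink from the left:
add 8: running sum 8 < 103
add 2: running sum 10 < 103
add 12: running sum 22 < 103
add 6: running sum 28 < 103
add 11: running sum 39 < 103
add 5: running sum 44 < 103
add 2: running sum 46 < 103
add 1: running sum 47 < 103
add 9: running sum 56 < 103
add 11: running sum 67 < 103
add 9: running sum 76 < 103
add 11: running sum 87 < 103
add 4: running sum 91 < 103
add 5: running sum 96 < 103
add 4: running sum 100 < 103
add 4: shortest ending here [8, 2, 12, 6, 11, 5, 2, 1, 9, 11, 9, 11, 4, 5, 4, 4] sum 104, len 16
add 1: shortest ending here [8, 2, 12, 6, 11, 5, 2, 1, 9, 11, 9, 11, 4, 5, 4, 4, 1] sum 105, len 17
add 7: shortest ending here [2, 12, 6, 11, 5, 2, 1, 9, 11, 9, 11, 4, 5, 4, 4, 1, 7] sum 104, len 17
add 3: shortest ending here [12, 6, 11, 5, 2, 1, 9, 11, 9, 11, 4, 5, 4, 4, 1, 7, 3] sum 105, len 17
Shortest qualifying length: 16.

16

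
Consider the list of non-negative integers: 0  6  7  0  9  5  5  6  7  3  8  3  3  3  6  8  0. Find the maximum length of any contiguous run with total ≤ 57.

Extend to the right; shrink from the left whenever the sum exceeds 57:
add 0: [0] sum 0, len 1
add 6: [0, 6] sum 6, len 2
add 7: [0, 6, 7] sum 13, len 3
add 0: [0, 6, 7, 0] sum 13, len 4
add 9: [0, 6, 7, 0, 9] sum 22, len 5
add 5: [0, 6, 7, 0, 9, 5] sum 27, len 6
add 5: [0, 6, 7, 0, 9, 5, 5] sum 32, len 7
add 6: [0, 6, 7, 0, 9, 5, 5, 6] sum 38, len 8
add 7: [0, 6, 7, 0, 9, 5, 5, 6, 7] sum 45, len 9
add 3: [0, 6, 7, 0, 9, 5, 5, 6, 7, 3] sum 48, len 10
add 8: [0, 6, 7, 0, 9, 5, 5, 6, 7, 3, 8] sum 56, len 11
add 3: [7, 0, 9, 5, 5, 6, 7, 3, 8, 3] sum 53, len 10
add 3: [7, 0, 9, 5, 5, 6, 7, 3, 8, 3, 3] sum 56, len 11
add 3: [0, 9, 5, 5, 6, 7, 3, 8, 3, 3, 3] sum 52, len 11
add 6: [5, 5, 6, 7, 3, 8, 3, 3, 3, 6] sum 49, len 10
add 8: [5, 5, 6, 7, 3, 8, 3, 3, 3, 6, 8] sum 57, len 11
add 0: [5, 5, 6, 7, 3, 8, 3, 3, 3, 6, 8, 0] sum 57, len 12
Longest length seen: 12.

12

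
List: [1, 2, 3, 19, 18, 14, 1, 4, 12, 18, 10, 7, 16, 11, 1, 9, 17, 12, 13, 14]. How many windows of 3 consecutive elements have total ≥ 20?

15

1 2 3 → sum 6
2 3 19 → sum 24  ≥ 20 ✓
3 19 18 → sum 40  ≥ 20 ✓
19 18 14 → sum 51  ≥ 20 ✓
18 14 1 → sum 33  ≥ 20 ✓
14 1 4 → sum 19
1 4 12 → sum 17
4 12 18 → sum 34  ≥ 20 ✓
12 18 10 → sum 40  ≥ 20 ✓
18 10 7 → sum 35  ≥ 20 ✓
10 7 16 → sum 33  ≥ 20 ✓
7 16 11 → sum 34  ≥ 20 ✓
16 11 1 → sum 28  ≥ 20 ✓
11 1 9 → sum 21  ≥ 20 ✓
1 9 17 → sum 27  ≥ 20 ✓
9 17 12 → sum 38  ≥ 20 ✓
17 12 13 → sum 42  ≥ 20 ✓
12 13 14 → sum 39  ≥ 20 ✓
15 windows satisfy the condition.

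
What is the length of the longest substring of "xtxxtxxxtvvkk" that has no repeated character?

3

add x: [x] len 1
add t: [x, t] len 2
add x (repeat x, move left end past it): [t, x] len 2
add x (repeat x, move left end past it): [x] len 1
add t: [x, t] len 2
add x (repeat x, move left end past it): [t, x] len 2
add x (repeat x, move left end past it): [x] len 1
add x (repeat x, move left end past it): [x] len 1
add t: [x, t] len 2
add v: [x, t, v] len 3
add v (repeat v, move left end past it): [v] len 1
add k: [v, k] len 2
add k (repeat k, move left end past it): [k] len 1
Longest all-distinct length: 3.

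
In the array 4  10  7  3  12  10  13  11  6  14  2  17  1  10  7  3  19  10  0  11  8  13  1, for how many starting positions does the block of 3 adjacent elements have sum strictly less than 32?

16

[4, 10, 7] → sum 21  < 32 ✓
[10, 7, 3] → sum 20  < 32 ✓
[7, 3, 12] → sum 22  < 32 ✓
[3, 12, 10] → sum 25  < 32 ✓
[12, 10, 13] → sum 35
[10, 13, 11] → sum 34
[13, 11, 6] → sum 30  < 32 ✓
[11, 6, 14] → sum 31  < 32 ✓
[6, 14, 2] → sum 22  < 32 ✓
[14, 2, 17] → sum 33
[2, 17, 1] → sum 20  < 32 ✓
[17, 1, 10] → sum 28  < 32 ✓
[1, 10, 7] → sum 18  < 32 ✓
[10, 7, 3] → sum 20  < 32 ✓
[7, 3, 19] → sum 29  < 32 ✓
[3, 19, 10] → sum 32
[19, 10, 0] → sum 29  < 32 ✓
[10, 0, 11] → sum 21  < 32 ✓
[0, 11, 8] → sum 19  < 32 ✓
[11, 8, 13] → sum 32
[8, 13, 1] → sum 22  < 32 ✓
16 windows satisfy the condition.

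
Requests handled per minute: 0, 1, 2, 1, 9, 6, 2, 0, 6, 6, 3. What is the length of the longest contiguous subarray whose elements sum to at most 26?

Extend to the right; shrink from the left whenever the sum exceeds 26:
→ 0: sum 0, len 1
→ 1: sum 1, len 2
→ 2: sum 3, len 3
→ 1: sum 4, len 4
→ 9: sum 13, len 5
→ 6: sum 19, len 6
→ 2: sum 21, len 7
→ 0: sum 21, len 8
→ 6 (dropped 0, 1): sum 26, len 7
→ 6 (dropped 2, 1, 9): sum 20, len 5
→ 3: sum 23, len 6
Longest length seen: 8.

8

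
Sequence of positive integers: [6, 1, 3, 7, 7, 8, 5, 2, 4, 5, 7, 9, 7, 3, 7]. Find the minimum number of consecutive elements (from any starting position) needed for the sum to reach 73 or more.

13

add 6: running sum 6 < 73
add 1: running sum 7 < 73
add 3: running sum 10 < 73
add 7: running sum 17 < 73
add 7: running sum 24 < 73
add 8: running sum 32 < 73
add 5: running sum 37 < 73
add 2: running sum 39 < 73
add 4: running sum 43 < 73
add 5: running sum 48 < 73
add 7: running sum 55 < 73
add 9: running sum 64 < 73
add 7: running sum 71 < 73
end 13: [6, 1, 3, 7, 7, 8, 5, 2, 4, 5, 7, 9, 7, 3] sum 74, len 14
end 14: [3, 7, 7, 8, 5, 2, 4, 5, 7, 9, 7, 3, 7] sum 74, len 13
Shortest qualifying length: 13.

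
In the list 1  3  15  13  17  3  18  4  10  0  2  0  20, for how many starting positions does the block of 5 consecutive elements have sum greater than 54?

[1, 3, 15, 13, 17] → sum 49
[3, 15, 13, 17, 3] → sum 51
[15, 13, 17, 3, 18] → sum 66  > 54 ✓
[13, 17, 3, 18, 4] → sum 55  > 54 ✓
[17, 3, 18, 4, 10] → sum 52
[3, 18, 4, 10, 0] → sum 35
[18, 4, 10, 0, 2] → sum 34
[4, 10, 0, 2, 0] → sum 16
[10, 0, 2, 0, 20] → sum 32
2 windows satisfy the condition.

2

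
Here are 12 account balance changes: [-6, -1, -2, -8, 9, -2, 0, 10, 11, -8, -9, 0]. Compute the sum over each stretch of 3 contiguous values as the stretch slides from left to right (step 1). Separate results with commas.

-9, -11, -1, -1, 7, 8, 21, 13, -6, -17

(-6, -1, -2) → sum -9
(-1, -2, -8) → sum -11
(-2, -8, 9) → sum -1
(-8, 9, -2) → sum -1
(9, -2, 0) → sum 7
(-2, 0, 10) → sum 8
(0, 10, 11) → sum 21
(10, 11, -8) → sum 13
(11, -8, -9) → sum -6
(-8, -9, 0) → sum -17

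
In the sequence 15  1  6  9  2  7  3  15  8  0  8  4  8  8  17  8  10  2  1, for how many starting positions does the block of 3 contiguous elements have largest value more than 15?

[15, 1, 6] → max 15
[1, 6, 9] → max 9
[6, 9, 2] → max 9
[9, 2, 7] → max 9
[2, 7, 3] → max 7
[7, 3, 15] → max 15
[3, 15, 8] → max 15
[15, 8, 0] → max 15
[8, 0, 8] → max 8
[0, 8, 4] → max 8
[8, 4, 8] → max 8
[4, 8, 8] → max 8
[8, 8, 17] → max 17  > 15 ✓
[8, 17, 8] → max 17  > 15 ✓
[17, 8, 10] → max 17  > 15 ✓
[8, 10, 2] → max 10
[10, 2, 1] → max 10
3 windows satisfy the condition.

3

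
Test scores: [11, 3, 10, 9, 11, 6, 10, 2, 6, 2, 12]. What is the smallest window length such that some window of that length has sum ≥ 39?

add 11: running sum 11 < 39
add 3: running sum 14 < 39
add 10: running sum 24 < 39
add 9: running sum 33 < 39
end 4: [11, 3, 10, 9, 11] sum 44, len 5
end 5: [3, 10, 9, 11, 6] sum 39, len 5
end 6: [10, 9, 11, 6, 10] sum 46, len 5
end 7: [10, 9, 11, 6, 10, 2] sum 48, len 6
end 8: [9, 11, 6, 10, 2, 6] sum 44, len 6
end 9: [9, 11, 6, 10, 2, 6, 2] sum 46, len 7
end 10: [11, 6, 10, 2, 6, 2, 12] sum 49, len 7
Shortest qualifying length: 5.

5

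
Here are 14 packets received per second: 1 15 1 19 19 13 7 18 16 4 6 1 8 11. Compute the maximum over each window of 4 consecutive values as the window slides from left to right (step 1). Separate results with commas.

1 15 1 19 → max 19
15 1 19 19 → max 19
1 19 19 13 → max 19
19 19 13 7 → max 19
19 13 7 18 → max 19
13 7 18 16 → max 18
7 18 16 4 → max 18
18 16 4 6 → max 18
16 4 6 1 → max 16
4 6 1 8 → max 8
6 1 8 11 → max 11

19, 19, 19, 19, 19, 18, 18, 18, 16, 8, 11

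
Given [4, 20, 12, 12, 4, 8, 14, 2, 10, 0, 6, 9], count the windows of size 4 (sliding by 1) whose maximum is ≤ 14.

7

4 20 12 12 → max 20
20 12 12 4 → max 20
12 12 4 8 → max 12  ≤ 14 ✓
12 4 8 14 → max 14  ≤ 14 ✓
4 8 14 2 → max 14  ≤ 14 ✓
8 14 2 10 → max 14  ≤ 14 ✓
14 2 10 0 → max 14  ≤ 14 ✓
2 10 0 6 → max 10  ≤ 14 ✓
10 0 6 9 → max 10  ≤ 14 ✓
7 windows satisfy the condition.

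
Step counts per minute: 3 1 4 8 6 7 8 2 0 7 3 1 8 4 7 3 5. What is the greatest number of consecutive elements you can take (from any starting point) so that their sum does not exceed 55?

12

add 3: [3] sum 3, len 1
add 1: [3, 1] sum 4, len 2
add 4: [3, 1, 4] sum 8, len 3
add 8: [3, 1, 4, 8] sum 16, len 4
add 6: [3, 1, 4, 8, 6] sum 22, len 5
add 7: [3, 1, 4, 8, 6, 7] sum 29, len 6
add 8: [3, 1, 4, 8, 6, 7, 8] sum 37, len 7
add 2: [3, 1, 4, 8, 6, 7, 8, 2] sum 39, len 8
add 0: [3, 1, 4, 8, 6, 7, 8, 2, 0] sum 39, len 9
add 7: [3, 1, 4, 8, 6, 7, 8, 2, 0, 7] sum 46, len 10
add 3: [3, 1, 4, 8, 6, 7, 8, 2, 0, 7, 3] sum 49, len 11
add 1: [3, 1, 4, 8, 6, 7, 8, 2, 0, 7, 3, 1] sum 50, len 12
add 8: [1, 4, 8, 6, 7, 8, 2, 0, 7, 3, 1, 8] sum 55, len 12
add 4: [8, 6, 7, 8, 2, 0, 7, 3, 1, 8, 4] sum 54, len 11
add 7: [6, 7, 8, 2, 0, 7, 3, 1, 8, 4, 7] sum 53, len 11
add 3: [7, 8, 2, 0, 7, 3, 1, 8, 4, 7, 3] sum 50, len 11
add 5: [7, 8, 2, 0, 7, 3, 1, 8, 4, 7, 3, 5] sum 55, len 12
Longest length seen: 12.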